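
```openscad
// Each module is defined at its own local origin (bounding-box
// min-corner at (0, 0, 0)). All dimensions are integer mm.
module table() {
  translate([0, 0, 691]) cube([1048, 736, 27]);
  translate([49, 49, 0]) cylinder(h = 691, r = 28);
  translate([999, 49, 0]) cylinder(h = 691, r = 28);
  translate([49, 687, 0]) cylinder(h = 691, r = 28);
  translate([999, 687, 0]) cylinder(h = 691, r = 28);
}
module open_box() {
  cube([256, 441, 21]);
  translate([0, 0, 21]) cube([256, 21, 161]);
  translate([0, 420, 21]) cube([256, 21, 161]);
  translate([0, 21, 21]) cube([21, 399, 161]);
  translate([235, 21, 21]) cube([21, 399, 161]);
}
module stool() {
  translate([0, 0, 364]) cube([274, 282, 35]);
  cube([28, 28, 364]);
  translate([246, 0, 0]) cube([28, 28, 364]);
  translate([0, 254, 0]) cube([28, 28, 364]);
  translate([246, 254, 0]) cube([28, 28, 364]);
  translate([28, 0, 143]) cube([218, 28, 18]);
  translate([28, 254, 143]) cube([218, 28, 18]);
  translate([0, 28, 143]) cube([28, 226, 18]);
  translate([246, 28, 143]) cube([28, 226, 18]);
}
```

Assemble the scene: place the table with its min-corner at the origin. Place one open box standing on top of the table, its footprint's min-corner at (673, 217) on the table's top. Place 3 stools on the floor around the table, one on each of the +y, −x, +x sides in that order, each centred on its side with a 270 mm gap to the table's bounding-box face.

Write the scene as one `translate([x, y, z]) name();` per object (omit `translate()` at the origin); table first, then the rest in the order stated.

table();
translate([673, 217, 718]) open_box();
translate([387, 1006, 0]) stool();
translate([-544, 227, 0]) stool();
translate([1318, 227, 0]) stool();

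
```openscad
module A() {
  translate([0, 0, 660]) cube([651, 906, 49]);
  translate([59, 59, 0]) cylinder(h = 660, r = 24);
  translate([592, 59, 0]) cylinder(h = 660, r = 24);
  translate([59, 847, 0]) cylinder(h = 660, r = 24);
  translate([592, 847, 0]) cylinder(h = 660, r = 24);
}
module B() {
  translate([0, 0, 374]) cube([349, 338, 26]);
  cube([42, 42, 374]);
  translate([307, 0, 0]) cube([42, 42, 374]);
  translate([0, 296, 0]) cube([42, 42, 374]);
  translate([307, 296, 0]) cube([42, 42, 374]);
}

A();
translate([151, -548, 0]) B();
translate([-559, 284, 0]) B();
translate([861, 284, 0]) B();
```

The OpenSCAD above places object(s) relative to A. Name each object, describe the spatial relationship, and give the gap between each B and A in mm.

A is a table. B is a stool. Three stools sit around the table at the −y, −x, +x sides. The gap between each stool and the table is 210 mm.

Each stool's nearest face is 210 mm from the table's bounding box.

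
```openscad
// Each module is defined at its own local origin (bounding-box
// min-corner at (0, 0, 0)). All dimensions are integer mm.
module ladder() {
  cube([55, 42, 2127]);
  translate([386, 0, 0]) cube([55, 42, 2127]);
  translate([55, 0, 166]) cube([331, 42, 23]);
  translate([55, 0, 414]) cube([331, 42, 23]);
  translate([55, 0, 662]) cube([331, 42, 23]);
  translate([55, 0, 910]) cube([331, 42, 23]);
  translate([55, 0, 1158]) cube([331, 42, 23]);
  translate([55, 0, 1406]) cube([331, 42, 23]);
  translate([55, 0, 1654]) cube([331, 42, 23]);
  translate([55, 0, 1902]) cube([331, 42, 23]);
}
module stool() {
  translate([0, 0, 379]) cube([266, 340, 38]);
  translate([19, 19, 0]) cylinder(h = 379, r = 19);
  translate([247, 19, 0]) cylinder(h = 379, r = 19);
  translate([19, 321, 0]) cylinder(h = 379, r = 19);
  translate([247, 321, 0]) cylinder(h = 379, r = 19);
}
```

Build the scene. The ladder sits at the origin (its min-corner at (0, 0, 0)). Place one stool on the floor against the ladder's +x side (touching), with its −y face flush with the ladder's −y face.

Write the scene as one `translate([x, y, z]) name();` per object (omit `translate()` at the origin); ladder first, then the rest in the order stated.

ladder();
translate([441, 0, 0]) stool();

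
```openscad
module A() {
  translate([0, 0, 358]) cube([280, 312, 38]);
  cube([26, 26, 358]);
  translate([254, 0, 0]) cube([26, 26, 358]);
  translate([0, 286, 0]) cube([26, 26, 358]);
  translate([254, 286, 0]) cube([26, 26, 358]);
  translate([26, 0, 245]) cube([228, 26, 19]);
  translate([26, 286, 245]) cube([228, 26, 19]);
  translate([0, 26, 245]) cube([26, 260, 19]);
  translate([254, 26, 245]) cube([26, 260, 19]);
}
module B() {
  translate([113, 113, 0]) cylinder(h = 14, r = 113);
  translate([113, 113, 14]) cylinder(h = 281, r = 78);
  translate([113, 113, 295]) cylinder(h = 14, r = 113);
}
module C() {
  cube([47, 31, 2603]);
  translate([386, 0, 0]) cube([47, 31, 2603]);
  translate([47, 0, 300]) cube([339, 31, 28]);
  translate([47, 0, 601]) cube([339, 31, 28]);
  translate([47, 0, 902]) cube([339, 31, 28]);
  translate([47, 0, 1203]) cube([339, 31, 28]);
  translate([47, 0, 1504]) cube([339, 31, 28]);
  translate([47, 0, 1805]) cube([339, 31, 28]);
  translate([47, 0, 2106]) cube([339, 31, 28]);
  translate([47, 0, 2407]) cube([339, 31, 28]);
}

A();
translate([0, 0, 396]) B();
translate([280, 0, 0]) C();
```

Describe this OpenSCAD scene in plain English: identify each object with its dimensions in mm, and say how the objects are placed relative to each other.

A is a simple wooden stool: a rectangular seat 280 mm (x) by 312 mm (y), 38 mm thick, top face at z = 396 mm, on four square legs, each 26×26 mm in cross-section. The legs rest on z = 0, each flush with a corner of the seat. Four stretchers, 26 mm wide and 19 mm tall, connect adjacent legs with their undersides at z = 245 mm, each running between the inner faces of the legs it joins and aligned with the legs' outer faces on the other axis.

B is a spool: two coaxial disc flanges of radius 113 mm and thickness 14 mm, joined by a core cylinder of radius 78 mm and height 281 mm. The lower flange rests on z = 0 and the three cylinders share a vertical axis.

C is a straight ladder. Two 47×31 mm vertical rails, 2603 mm tall, stand 433 mm apart (outside-to-outside) with their front faces coplanar on the −y side. 8 rungs, each 31 mm deep and 28 mm tall, span between the inner faces of the rails, front faces flush with the rails. The lowest rung's underside is at z = 300 mm and rungs are spaced 301 mm apart (underside to underside).

The spool is on top of the stool. The ladder is against the stool's +x side, with their −y faces flush.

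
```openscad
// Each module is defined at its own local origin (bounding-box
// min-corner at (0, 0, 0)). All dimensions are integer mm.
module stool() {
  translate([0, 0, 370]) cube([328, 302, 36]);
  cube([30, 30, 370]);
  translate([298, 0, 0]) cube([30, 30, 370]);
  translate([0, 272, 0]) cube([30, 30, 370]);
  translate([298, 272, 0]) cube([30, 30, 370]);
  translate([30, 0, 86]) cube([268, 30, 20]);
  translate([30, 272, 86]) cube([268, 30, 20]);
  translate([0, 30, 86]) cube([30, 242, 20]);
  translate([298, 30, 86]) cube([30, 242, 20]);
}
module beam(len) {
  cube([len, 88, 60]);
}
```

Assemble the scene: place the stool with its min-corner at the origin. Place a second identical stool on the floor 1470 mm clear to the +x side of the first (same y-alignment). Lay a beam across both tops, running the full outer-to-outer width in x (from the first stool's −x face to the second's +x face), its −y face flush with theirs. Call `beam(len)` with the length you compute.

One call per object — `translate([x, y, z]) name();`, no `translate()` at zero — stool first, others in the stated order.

stool();
translate([1798, 0, 0]) stool();
translate([0, 0, 406]) beam(2126);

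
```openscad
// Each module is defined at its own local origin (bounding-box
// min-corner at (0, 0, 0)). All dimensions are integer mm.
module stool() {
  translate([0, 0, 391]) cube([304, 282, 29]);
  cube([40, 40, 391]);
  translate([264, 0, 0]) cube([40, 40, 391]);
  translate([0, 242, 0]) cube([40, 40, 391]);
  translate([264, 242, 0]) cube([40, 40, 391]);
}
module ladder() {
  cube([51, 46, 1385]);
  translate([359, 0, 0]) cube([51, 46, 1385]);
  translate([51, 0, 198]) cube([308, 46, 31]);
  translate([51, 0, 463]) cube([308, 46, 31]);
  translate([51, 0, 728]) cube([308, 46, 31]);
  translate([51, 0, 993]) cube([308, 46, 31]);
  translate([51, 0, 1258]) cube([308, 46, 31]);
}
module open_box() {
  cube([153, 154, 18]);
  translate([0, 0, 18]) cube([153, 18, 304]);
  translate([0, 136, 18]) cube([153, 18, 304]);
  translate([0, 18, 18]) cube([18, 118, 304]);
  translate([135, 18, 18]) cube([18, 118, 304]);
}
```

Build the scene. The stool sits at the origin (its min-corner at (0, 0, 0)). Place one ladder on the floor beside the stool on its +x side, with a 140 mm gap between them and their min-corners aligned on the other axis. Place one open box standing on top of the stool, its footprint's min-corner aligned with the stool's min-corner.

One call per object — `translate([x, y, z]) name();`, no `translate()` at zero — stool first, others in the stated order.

stool();
translate([444, 0, 0]) ladder();
translate([0, 0, 420]) open_box();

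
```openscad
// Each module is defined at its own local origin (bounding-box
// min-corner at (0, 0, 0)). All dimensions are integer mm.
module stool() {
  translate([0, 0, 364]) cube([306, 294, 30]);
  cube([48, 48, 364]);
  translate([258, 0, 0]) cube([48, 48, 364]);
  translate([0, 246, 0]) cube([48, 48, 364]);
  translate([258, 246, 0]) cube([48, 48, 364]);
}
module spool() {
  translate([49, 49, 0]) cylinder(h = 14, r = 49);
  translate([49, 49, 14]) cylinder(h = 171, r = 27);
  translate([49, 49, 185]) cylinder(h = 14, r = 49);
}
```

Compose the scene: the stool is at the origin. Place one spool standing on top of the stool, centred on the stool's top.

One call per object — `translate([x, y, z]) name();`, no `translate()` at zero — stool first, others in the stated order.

stool();
translate([104, 98, 394]) spool();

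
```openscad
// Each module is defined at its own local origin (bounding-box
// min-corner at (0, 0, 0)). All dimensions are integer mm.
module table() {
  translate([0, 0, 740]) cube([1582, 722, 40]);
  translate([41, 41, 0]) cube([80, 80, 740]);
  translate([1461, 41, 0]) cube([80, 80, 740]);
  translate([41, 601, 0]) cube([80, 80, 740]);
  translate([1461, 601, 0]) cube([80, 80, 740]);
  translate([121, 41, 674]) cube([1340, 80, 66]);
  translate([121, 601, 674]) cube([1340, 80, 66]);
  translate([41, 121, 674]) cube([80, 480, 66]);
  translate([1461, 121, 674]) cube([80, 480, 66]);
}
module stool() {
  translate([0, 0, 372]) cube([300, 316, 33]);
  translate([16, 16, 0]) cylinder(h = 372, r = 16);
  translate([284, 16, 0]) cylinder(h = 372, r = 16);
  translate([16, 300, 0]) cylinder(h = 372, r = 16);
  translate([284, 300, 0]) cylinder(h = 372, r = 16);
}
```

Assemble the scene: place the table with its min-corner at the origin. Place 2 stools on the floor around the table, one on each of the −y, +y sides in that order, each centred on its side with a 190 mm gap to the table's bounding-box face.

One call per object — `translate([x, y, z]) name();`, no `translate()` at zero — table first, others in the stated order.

table();
translate([641, -506, 0]) stool();
translate([641, 912, 0]) stool();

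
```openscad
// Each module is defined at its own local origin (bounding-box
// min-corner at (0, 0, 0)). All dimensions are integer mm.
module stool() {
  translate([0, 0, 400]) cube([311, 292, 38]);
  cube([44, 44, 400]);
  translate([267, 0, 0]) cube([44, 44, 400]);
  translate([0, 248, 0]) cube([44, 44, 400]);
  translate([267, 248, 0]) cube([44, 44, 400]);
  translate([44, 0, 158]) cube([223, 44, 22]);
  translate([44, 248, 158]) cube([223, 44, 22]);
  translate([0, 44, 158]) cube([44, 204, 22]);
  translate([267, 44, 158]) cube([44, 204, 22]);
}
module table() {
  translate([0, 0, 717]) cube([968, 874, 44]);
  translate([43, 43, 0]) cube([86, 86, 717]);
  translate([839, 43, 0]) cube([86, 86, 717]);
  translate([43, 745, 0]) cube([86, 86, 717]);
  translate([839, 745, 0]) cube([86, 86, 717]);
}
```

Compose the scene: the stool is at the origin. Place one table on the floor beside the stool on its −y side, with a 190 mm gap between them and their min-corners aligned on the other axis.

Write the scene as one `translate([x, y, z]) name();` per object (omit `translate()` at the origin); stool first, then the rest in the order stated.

stool();
translate([0, -1064, 0]) table();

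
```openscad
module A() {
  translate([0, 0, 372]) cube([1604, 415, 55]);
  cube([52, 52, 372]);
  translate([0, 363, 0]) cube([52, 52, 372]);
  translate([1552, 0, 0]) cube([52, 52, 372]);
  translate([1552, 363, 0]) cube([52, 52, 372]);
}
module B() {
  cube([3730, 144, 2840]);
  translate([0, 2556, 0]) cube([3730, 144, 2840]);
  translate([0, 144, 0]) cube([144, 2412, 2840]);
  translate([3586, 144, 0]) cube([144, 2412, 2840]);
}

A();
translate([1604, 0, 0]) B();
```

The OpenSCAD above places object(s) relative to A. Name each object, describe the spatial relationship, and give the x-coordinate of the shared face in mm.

The bench's +x face and the house frame's −x face are both at x = 1604 mm.

A is a bench. B is a house frame. The house frame is against the bench's +x side, with their −y faces flush. The x-coordinate of the shared face is 1604 mm.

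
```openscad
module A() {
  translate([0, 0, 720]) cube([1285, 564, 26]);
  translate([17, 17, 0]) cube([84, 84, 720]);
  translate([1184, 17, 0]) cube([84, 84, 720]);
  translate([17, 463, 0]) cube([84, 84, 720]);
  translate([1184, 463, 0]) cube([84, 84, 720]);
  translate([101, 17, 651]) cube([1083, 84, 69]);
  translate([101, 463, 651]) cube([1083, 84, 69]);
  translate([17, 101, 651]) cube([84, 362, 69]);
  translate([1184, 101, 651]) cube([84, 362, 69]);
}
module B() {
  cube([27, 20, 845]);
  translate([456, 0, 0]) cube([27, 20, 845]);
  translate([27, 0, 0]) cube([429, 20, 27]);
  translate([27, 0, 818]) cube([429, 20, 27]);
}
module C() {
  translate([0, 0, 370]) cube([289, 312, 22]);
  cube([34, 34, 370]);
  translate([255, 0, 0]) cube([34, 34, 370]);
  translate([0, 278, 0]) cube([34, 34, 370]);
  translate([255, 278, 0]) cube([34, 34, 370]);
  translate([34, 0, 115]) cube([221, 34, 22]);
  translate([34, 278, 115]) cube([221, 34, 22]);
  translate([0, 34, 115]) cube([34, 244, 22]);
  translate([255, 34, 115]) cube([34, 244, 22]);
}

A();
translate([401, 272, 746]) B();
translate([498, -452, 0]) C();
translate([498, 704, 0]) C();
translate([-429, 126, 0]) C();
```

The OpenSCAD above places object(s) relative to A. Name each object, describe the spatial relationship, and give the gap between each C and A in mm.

Each stool's nearest face is 140 mm from the table's bounding box.

A is a table. B is a picture frame. C is a stool. The picture frame is on top of the table, centred. Three stools sit around the table at the −y, +y, −x sides. The gap between each stool and the table is 140 mm.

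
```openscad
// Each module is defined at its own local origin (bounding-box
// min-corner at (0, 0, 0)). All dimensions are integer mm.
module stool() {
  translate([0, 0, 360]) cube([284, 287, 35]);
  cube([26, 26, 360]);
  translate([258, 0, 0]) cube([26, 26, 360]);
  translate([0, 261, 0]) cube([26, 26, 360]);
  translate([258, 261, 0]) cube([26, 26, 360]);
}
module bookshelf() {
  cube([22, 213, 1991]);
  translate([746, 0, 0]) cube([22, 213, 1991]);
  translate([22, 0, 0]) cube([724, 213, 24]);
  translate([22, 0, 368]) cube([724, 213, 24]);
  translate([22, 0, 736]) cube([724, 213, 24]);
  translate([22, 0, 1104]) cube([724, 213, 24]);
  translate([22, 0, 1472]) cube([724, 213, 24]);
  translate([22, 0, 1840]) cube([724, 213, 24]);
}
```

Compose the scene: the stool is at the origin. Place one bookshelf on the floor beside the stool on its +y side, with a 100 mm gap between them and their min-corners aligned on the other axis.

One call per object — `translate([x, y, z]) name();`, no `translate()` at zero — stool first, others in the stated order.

stool();
translate([0, 387, 0]) bookshelf();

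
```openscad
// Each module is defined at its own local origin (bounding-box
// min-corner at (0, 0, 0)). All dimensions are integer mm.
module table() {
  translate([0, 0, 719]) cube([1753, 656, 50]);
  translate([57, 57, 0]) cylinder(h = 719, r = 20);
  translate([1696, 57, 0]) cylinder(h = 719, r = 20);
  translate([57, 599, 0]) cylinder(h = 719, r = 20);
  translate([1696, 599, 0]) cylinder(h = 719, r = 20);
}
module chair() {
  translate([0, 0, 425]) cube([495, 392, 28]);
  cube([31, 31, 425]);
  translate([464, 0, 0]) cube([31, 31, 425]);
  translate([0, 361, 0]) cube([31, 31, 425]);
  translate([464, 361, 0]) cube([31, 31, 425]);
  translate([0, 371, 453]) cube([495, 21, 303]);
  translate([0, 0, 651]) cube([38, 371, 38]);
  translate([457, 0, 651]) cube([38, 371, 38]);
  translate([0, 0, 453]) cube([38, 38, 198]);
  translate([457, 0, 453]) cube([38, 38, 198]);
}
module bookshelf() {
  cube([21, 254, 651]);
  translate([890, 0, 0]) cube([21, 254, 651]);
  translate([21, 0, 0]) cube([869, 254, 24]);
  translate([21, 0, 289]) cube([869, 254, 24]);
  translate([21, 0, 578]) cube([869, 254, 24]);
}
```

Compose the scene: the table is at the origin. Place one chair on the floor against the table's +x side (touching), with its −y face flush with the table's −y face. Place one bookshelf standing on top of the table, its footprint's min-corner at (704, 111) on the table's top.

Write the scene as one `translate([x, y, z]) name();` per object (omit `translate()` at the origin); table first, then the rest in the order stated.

table();
translate([1753, 0, 0]) chair();
translate([704, 111, 769]) bookshelf();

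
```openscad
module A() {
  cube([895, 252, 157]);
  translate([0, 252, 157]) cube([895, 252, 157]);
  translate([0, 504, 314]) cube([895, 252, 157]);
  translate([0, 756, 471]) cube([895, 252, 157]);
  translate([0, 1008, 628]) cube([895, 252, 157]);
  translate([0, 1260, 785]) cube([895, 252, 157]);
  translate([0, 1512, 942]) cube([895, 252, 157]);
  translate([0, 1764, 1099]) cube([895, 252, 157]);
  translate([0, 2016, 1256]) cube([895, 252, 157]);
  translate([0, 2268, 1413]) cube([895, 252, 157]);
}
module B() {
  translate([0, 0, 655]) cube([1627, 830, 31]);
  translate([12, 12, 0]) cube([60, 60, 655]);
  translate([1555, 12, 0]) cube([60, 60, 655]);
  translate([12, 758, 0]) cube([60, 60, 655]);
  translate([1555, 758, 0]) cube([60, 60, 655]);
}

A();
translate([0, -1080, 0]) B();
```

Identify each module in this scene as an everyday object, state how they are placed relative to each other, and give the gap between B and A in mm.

The table's nearest face is 250 mm from the staircase's −y face.

A is a staircase. B is a table. The table is on the floor beside the staircase on its −y side. The gap between the table and the staircase is 250 mm.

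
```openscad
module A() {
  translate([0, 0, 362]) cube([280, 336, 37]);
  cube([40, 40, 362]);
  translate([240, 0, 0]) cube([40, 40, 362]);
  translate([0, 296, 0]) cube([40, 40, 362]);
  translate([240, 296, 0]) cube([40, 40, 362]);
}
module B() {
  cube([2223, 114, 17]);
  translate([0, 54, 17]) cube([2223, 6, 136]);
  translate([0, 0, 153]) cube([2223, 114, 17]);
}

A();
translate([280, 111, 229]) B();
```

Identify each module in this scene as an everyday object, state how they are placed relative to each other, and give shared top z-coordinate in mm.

A is a stool. B is an I-beam. The I-beam is beside the stool with their tops flush at z = 399. The shared top z-coordinate is 399 mm.

Both tops at z = 399 mm.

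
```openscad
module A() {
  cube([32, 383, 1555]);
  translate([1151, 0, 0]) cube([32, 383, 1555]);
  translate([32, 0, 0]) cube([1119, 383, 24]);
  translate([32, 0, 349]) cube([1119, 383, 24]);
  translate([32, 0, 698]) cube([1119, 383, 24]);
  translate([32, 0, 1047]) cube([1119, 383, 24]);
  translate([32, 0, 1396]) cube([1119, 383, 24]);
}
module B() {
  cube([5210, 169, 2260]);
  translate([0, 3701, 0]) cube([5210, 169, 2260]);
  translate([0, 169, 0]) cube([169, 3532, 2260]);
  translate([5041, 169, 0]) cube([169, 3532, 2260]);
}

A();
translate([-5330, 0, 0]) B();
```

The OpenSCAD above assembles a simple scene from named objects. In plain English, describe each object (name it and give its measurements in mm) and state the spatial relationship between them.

A is an open bookshelf. Two side panels, each 32 mm thick, 383 mm deep and 1555 mm tall, stand 1183 mm apart (outside-to-outside). Between them sit 5 shelves, each 24 mm thick and 383 mm deep, spanning the full gap between the sides. The bottom shelf rests on the floor (its underside at z = 0) and the clear gap between one shelf's top and the next shelf's underside is 325 mm.

B is a box-shaped house frame (walls only): outside footprint 5210×3870 mm, wall height 2260 mm, wall thickness 169 mm. The two y-facing walls run the full x-width; the two x-facing walls fit between the inner faces of the y-facing walls.

The house frame is on the floor beside the bookshelf on its −x side.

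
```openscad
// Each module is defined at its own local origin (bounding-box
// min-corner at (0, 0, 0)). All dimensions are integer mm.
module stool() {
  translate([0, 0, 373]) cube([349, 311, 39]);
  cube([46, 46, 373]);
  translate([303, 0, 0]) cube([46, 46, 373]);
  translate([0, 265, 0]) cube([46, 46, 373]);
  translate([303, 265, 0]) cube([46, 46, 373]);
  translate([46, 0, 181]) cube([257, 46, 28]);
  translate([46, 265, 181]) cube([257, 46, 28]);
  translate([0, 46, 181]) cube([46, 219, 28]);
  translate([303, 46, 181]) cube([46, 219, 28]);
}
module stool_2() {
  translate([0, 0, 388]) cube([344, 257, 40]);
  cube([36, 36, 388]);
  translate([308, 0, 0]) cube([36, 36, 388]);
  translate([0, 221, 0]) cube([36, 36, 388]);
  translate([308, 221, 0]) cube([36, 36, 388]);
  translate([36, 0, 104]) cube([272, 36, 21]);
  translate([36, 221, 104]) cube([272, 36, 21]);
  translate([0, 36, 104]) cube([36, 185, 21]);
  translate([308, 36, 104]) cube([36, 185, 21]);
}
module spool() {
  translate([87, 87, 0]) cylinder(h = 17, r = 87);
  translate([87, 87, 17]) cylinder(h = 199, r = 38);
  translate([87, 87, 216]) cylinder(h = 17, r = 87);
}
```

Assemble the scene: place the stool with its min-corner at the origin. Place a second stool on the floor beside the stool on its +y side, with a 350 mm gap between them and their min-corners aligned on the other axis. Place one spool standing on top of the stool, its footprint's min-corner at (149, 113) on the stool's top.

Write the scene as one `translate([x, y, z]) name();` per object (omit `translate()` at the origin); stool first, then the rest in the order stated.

stool();
translate([0, 661, 0]) stool_2();
translate([149, 113, 412]) spool();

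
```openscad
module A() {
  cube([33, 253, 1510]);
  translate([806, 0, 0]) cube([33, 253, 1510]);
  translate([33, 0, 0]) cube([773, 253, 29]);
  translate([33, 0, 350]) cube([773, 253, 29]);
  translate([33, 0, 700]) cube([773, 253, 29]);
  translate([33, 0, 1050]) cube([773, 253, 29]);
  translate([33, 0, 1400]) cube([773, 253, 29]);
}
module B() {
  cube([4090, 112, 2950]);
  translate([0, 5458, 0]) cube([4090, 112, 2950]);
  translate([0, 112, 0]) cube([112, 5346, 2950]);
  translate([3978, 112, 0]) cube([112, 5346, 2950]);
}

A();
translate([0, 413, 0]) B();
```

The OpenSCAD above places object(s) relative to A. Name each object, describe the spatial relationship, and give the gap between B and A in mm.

A is a bookshelf. B is a house frame. The house frame is on the floor beside the bookshelf on its +y side. The gap between the house frame and the bookshelf is 160 mm.

The house frame's nearest face is 160 mm from the bookshelf's +y face.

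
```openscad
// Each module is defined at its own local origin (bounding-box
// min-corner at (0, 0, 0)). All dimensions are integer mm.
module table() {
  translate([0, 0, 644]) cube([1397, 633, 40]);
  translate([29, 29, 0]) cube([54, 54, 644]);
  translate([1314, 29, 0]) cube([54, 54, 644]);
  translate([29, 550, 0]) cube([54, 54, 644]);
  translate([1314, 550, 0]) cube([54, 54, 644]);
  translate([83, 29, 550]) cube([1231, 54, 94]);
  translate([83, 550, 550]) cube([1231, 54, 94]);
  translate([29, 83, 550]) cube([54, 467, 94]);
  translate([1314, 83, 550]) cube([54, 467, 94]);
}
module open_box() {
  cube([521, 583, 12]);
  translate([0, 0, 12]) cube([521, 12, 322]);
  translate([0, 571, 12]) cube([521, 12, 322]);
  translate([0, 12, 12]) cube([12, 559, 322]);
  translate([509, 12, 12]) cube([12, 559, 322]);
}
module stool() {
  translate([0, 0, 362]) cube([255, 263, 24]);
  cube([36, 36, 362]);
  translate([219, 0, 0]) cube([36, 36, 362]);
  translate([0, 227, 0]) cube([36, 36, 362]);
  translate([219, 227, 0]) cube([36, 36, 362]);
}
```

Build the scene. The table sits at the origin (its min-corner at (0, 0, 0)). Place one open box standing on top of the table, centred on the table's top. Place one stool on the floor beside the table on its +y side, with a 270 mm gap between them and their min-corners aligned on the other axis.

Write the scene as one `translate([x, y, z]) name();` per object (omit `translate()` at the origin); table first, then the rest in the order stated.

table();
translate([438, 25, 684]) open_box();
translate([0, 903, 0]) stool();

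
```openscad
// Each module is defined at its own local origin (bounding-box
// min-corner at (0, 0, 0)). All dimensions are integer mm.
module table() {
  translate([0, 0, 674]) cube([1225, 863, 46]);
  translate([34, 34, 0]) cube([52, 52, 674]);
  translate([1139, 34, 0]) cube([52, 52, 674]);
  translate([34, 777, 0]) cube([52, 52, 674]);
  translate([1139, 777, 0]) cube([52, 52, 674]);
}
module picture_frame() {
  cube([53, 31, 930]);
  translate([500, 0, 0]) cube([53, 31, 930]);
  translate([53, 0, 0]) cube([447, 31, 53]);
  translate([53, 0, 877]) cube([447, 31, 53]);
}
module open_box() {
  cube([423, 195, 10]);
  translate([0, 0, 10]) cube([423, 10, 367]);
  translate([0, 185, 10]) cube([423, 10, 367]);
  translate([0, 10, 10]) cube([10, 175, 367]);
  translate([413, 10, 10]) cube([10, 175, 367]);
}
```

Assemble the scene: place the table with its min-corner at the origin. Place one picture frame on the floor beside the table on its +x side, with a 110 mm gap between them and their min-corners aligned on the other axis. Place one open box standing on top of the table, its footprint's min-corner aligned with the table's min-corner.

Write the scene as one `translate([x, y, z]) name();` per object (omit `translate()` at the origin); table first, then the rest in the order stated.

table();
translate([1335, 0, 0]) picture_frame();
translate([0, 0, 720]) open_box();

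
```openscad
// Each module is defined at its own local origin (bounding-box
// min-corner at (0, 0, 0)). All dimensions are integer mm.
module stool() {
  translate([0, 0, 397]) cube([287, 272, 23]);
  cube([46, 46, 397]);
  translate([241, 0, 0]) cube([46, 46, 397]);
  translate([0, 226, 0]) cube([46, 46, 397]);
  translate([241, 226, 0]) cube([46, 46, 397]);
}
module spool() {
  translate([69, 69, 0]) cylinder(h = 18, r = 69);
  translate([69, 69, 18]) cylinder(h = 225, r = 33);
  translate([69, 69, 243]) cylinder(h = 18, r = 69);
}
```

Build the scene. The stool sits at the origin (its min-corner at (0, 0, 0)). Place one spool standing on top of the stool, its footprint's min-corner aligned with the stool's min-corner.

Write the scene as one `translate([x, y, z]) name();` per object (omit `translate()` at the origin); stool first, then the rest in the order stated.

stool();
translate([0, 0, 420]) spool();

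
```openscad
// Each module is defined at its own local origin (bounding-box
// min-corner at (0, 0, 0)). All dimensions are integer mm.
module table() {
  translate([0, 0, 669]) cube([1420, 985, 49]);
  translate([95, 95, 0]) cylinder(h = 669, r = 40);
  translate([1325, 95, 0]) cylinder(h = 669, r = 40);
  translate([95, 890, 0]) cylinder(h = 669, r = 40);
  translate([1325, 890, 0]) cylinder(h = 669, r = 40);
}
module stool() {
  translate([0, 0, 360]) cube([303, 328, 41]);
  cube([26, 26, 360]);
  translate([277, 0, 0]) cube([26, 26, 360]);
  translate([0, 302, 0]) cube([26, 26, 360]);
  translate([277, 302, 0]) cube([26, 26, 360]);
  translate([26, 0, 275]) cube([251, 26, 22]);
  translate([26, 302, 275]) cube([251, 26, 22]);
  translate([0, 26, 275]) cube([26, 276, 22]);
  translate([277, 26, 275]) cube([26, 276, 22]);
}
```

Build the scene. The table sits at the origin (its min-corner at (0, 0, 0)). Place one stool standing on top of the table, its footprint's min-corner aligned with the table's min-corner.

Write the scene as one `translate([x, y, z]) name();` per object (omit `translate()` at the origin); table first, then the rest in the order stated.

table();
translate([0, 0, 718]) stool();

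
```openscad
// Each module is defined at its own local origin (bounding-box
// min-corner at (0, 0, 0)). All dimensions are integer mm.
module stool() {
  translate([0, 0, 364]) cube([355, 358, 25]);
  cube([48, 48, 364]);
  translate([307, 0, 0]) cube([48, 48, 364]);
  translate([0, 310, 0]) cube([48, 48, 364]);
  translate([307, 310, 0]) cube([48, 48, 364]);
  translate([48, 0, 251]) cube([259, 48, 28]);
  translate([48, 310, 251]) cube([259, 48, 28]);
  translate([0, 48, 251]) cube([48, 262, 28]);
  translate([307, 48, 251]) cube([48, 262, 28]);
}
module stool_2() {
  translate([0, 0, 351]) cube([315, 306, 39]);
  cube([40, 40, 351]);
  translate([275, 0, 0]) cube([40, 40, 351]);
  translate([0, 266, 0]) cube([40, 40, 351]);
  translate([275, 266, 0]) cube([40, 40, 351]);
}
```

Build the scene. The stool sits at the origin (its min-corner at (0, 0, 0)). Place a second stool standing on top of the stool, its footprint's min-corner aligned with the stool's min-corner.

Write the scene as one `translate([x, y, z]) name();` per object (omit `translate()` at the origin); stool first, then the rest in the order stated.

stool();
translate([0, 0, 389]) stool_2();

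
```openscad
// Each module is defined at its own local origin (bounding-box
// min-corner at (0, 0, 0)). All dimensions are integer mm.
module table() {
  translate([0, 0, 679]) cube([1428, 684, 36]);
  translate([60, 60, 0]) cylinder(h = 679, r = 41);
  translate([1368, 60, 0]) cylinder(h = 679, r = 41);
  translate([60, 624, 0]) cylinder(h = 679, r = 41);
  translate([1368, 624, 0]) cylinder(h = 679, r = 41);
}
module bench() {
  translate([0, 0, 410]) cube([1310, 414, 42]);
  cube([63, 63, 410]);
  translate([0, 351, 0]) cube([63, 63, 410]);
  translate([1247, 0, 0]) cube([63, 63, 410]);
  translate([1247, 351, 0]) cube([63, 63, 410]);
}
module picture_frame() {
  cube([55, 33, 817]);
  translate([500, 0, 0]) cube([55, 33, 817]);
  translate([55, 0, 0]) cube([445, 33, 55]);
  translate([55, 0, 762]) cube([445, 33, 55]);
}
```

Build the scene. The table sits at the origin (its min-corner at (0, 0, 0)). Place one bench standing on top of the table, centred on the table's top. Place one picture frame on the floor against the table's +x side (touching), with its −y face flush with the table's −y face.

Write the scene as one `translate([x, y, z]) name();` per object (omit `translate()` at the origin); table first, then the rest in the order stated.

table();
translate([59, 135, 715]) bench();
translate([1428, 0, 0]) picture_frame();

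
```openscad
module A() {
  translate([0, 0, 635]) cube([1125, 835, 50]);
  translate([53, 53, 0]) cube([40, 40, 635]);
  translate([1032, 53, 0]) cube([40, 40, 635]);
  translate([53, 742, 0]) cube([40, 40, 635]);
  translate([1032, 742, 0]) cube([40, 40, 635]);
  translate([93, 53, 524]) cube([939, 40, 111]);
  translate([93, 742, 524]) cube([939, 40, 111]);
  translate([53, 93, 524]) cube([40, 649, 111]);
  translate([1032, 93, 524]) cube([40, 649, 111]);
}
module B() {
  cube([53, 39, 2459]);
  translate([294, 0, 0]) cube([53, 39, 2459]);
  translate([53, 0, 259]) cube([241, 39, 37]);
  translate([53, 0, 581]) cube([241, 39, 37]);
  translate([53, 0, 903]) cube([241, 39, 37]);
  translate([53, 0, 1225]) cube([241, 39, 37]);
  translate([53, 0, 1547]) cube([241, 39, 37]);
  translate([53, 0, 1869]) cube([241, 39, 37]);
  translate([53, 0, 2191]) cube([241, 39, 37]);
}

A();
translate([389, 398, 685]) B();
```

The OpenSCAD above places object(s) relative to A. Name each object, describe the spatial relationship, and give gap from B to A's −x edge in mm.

A is a table. B is a ladder. The ladder is on top of the table, centred. The gap from the ladder to the table's −x edge is 389 mm.

The ladder's min-x is at 389; the table's min-x is 0; gap = 389 mm.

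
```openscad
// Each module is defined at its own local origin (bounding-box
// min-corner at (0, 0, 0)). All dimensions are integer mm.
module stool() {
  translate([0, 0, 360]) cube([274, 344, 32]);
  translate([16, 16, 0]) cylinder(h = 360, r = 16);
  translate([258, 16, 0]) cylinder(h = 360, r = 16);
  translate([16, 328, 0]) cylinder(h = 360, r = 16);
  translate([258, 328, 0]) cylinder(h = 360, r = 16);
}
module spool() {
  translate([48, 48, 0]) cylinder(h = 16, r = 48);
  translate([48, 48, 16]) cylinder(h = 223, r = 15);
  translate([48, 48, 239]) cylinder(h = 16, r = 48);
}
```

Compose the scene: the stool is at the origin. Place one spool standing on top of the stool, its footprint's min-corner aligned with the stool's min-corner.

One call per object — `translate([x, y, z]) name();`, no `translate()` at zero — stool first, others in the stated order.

stool();
translate([0, 0, 392]) spool();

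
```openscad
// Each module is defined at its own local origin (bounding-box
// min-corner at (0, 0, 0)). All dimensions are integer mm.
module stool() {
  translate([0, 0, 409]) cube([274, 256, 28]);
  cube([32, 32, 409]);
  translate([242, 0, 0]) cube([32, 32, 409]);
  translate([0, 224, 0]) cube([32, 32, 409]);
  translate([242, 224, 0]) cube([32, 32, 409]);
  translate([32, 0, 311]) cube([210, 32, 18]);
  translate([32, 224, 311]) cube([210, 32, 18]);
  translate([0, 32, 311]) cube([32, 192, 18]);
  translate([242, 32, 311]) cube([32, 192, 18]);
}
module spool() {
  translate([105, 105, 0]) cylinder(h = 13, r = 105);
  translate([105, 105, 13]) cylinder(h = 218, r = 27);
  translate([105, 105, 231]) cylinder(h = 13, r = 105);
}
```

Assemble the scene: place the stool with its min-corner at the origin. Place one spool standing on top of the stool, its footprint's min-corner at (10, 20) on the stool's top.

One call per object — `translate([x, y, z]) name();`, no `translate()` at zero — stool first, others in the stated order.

stool();
translate([10, 20, 437]) spool();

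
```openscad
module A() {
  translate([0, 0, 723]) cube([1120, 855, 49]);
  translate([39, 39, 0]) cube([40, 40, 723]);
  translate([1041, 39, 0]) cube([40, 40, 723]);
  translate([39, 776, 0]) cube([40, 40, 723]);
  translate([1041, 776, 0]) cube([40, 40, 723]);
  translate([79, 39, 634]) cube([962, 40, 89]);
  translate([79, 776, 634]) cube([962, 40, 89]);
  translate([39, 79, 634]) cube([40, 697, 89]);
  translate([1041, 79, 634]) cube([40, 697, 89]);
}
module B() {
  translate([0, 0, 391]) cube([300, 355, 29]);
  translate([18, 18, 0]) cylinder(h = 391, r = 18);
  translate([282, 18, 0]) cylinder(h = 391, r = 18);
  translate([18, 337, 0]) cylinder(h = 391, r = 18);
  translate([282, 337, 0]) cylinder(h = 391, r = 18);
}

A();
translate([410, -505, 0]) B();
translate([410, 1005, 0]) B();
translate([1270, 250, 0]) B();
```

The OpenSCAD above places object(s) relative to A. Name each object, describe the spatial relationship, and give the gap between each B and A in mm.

Each stool's nearest face is 150 mm from the table's bounding box.

A is a table. B is a stool. Three stools sit around the table at the −y, +y, +x sides. The gap between each stool and the table is 150 mm.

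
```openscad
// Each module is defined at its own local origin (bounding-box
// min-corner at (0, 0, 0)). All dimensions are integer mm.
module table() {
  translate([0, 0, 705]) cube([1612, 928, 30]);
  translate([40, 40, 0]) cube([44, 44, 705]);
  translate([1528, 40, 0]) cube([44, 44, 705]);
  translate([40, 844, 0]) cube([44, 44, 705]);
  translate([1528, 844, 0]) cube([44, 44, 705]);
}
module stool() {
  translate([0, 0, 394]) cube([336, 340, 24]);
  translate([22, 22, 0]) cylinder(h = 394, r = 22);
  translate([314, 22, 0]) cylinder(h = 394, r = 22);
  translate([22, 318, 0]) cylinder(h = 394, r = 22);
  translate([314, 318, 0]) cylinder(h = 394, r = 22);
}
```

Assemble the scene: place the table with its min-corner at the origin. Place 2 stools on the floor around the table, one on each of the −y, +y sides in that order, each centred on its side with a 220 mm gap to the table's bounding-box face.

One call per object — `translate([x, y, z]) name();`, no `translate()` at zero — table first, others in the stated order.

table();
translate([638, -560, 0]) stool();
translate([638, 1148, 0]) stool();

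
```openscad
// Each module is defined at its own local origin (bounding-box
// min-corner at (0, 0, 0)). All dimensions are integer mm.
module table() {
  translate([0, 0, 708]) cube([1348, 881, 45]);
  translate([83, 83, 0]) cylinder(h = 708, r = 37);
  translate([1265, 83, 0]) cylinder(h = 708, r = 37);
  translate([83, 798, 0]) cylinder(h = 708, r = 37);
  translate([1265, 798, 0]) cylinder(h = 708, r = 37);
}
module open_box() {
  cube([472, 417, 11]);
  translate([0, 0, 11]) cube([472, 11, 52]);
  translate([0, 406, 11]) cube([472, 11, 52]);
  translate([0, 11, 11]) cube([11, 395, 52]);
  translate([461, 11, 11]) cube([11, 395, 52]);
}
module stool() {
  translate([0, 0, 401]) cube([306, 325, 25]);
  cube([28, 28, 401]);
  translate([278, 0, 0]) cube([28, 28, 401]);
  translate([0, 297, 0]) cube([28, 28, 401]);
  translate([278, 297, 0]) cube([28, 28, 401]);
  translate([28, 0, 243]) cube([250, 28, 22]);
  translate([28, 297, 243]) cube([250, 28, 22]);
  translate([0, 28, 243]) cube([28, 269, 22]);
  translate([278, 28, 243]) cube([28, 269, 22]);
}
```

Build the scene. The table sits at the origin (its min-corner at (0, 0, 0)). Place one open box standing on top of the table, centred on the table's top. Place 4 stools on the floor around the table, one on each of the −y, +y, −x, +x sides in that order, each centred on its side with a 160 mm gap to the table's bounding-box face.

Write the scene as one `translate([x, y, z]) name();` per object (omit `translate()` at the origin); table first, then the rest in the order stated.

table();
translate([438, 232, 753]) open_box();
translate([521, -485, 0]) stool();
translate([521, 1041, 0]) stool();
translate([-466, 278, 0]) stool();
translate([1508, 278, 0]) stool();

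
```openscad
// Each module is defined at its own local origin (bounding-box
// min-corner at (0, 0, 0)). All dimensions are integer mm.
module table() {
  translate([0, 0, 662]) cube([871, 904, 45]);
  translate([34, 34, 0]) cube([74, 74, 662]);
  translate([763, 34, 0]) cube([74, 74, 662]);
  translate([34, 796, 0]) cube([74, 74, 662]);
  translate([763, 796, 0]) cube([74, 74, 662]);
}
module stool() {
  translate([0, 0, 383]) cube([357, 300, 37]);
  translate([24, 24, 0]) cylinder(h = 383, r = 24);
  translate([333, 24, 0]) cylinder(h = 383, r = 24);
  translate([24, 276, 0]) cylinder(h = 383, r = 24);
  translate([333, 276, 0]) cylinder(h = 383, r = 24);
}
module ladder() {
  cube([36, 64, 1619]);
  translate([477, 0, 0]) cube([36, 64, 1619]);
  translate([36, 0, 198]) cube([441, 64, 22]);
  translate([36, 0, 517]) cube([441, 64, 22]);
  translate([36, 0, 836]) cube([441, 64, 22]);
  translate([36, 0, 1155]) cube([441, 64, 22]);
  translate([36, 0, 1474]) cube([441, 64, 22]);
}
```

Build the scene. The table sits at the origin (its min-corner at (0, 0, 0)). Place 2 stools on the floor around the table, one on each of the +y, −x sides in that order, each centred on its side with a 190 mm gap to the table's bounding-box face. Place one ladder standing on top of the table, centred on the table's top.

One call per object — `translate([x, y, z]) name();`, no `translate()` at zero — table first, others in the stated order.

table();
translate([257, 1094, 0]) stool();
translate([-547, 302, 0]) stool();
translate([179, 420, 707]) ladder();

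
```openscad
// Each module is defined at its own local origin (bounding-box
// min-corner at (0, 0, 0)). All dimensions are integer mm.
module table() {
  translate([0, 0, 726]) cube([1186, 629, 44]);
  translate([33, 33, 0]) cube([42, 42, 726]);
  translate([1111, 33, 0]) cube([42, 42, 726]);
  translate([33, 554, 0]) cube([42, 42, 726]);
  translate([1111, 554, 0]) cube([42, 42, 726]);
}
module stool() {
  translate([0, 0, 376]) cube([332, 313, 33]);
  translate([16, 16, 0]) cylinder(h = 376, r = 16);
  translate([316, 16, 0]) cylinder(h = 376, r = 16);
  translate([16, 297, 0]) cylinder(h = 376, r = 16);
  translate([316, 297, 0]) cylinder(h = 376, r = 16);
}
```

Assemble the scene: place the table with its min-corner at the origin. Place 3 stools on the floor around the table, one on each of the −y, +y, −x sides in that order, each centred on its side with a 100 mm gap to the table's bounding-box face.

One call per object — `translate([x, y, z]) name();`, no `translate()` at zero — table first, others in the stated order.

table();
translate([427, -413, 0]) stool();
translate([427, 729, 0]) stool();
translate([-432, 158, 0]) stool();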